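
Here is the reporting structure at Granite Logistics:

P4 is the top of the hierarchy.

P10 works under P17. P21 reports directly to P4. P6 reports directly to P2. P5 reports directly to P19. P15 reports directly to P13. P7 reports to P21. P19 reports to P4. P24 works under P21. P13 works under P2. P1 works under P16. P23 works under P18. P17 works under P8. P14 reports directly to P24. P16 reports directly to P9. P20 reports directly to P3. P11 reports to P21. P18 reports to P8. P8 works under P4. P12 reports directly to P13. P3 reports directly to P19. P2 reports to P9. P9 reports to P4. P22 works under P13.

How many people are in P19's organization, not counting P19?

3

P19 directly manages P3, P5. Under P3: P20 (1). P5 has no reports. So P19's organization is 2 direct reports plus everyone under them: 2 + 1 = 3.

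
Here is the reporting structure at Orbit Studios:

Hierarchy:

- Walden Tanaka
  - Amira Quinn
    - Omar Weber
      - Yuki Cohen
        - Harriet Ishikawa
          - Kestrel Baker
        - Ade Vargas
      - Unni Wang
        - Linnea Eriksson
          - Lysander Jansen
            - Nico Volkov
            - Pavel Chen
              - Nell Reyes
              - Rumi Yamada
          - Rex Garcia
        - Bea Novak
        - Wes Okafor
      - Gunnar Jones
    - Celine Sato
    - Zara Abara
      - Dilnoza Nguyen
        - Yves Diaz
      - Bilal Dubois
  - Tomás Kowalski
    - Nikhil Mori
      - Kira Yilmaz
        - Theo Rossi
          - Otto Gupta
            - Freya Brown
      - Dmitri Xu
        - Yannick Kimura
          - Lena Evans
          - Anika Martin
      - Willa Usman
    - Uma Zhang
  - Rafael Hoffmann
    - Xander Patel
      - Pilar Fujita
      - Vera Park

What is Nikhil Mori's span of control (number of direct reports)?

Nikhil Mori directly manages Kira Yilmaz, Dmitri Xu, Willa Usman. That is 3 direct reports.

3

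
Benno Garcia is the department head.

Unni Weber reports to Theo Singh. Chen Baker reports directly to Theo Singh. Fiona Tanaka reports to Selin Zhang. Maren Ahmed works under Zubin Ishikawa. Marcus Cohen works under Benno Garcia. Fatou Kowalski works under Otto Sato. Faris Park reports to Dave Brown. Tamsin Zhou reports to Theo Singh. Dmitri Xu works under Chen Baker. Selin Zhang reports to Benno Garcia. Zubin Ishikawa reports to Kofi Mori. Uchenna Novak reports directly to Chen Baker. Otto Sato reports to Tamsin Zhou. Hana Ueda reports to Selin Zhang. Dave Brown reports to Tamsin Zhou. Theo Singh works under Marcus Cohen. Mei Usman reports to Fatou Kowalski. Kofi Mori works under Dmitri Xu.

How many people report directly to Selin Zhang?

Selin Zhang directly manages Hana Ueda, Fiona Tanaka. That is 2 direct reports.

2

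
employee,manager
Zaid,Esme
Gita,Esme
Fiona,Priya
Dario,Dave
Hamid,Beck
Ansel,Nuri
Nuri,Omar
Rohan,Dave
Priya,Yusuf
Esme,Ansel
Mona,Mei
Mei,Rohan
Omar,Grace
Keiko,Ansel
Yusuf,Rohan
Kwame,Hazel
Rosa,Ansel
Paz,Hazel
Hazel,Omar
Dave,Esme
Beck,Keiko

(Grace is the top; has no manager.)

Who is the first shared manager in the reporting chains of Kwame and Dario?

Kwame's chain of managers is Hazel, Omar, Grace. Dario's chain of managers is Dave, Esme, Ansel, Nuri, Omar, Grace. The first manager that appears in both chains is Omar.

Omar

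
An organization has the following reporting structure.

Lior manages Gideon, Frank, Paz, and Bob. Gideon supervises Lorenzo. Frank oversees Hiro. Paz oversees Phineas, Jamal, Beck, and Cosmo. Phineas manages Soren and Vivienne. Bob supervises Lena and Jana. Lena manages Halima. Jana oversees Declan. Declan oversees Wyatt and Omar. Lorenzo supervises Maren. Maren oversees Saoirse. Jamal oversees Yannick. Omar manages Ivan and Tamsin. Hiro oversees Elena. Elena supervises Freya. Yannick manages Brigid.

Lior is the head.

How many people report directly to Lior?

Lior directly manages Gideon, Frank, Paz, Bob. That is 4 direct reports.

4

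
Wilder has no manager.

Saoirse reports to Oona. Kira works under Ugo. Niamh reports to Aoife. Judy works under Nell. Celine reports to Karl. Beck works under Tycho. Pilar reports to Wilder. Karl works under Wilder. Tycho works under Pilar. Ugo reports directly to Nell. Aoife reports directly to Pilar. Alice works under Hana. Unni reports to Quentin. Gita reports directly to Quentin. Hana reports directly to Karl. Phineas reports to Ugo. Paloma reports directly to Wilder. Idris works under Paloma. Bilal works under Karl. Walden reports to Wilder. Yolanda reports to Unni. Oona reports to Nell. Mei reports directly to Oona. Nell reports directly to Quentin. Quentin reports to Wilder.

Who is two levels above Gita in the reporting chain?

Wilder

Gita reports to Quentin, and Quentin reports to Wilder. So Gita's skip-level manager is Wilder.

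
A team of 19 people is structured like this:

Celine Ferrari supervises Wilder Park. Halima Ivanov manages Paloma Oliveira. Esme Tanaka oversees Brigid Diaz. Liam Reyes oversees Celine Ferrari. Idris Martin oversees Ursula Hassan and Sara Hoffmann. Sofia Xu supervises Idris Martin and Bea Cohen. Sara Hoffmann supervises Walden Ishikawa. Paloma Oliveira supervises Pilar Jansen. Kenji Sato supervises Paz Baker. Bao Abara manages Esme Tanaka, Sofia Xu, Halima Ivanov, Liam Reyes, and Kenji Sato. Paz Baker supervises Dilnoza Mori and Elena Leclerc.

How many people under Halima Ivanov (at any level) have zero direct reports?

The only person in Halima Ivanov's organization with no one reporting to them is Pilar Jansen. That is 1.

1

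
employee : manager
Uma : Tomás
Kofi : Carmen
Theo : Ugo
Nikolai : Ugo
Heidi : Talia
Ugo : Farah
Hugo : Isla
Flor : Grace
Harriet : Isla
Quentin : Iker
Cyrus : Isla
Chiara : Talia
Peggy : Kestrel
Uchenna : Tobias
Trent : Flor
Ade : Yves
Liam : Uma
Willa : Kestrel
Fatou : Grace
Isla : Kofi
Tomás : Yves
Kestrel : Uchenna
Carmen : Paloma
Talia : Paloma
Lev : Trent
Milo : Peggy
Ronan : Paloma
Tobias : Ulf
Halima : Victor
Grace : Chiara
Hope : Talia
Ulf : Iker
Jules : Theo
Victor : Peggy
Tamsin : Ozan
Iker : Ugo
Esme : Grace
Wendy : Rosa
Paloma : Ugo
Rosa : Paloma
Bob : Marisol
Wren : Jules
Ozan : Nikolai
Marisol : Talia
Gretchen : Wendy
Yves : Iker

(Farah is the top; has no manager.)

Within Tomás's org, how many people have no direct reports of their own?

1

The only person in Tomás's organization with no one reporting to them is Liam. That is 1.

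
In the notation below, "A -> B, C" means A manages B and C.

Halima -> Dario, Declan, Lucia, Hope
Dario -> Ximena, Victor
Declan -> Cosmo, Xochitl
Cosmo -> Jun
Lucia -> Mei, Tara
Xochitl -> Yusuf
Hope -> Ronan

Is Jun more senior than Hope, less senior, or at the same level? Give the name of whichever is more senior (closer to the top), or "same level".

Jun is 3 levels below Halima; Hope is 1. Hope is higher.

Hope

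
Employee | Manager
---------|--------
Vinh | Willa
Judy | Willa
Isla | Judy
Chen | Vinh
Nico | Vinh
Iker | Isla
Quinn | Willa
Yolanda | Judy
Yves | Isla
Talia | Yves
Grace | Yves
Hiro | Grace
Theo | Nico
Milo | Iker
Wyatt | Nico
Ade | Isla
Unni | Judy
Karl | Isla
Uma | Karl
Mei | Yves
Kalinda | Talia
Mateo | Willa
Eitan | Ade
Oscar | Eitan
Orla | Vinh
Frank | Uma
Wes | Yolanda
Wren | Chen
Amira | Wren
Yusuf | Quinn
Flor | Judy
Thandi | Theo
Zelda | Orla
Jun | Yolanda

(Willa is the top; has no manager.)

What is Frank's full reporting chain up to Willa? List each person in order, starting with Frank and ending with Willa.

Frank reports to Uma. Uma reports to Karl. Karl reports to Isla. Isla reports to Judy. Judy reports to Willa. Willa is at the top.

Frank -> Uma -> Karl -> Isla -> Judy -> Willa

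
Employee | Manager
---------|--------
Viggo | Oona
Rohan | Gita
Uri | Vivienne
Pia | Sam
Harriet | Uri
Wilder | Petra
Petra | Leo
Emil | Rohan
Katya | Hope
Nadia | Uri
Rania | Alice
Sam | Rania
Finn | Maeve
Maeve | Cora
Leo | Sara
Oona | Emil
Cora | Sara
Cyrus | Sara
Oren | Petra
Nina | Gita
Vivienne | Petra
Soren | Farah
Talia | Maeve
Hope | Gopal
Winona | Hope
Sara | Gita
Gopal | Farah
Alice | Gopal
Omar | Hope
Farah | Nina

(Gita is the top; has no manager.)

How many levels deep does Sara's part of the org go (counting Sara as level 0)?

5

The longest chain under Sara runs Sara → Leo → Petra → Vivienne → Uri → Nadia, which is 5 levels below Sara.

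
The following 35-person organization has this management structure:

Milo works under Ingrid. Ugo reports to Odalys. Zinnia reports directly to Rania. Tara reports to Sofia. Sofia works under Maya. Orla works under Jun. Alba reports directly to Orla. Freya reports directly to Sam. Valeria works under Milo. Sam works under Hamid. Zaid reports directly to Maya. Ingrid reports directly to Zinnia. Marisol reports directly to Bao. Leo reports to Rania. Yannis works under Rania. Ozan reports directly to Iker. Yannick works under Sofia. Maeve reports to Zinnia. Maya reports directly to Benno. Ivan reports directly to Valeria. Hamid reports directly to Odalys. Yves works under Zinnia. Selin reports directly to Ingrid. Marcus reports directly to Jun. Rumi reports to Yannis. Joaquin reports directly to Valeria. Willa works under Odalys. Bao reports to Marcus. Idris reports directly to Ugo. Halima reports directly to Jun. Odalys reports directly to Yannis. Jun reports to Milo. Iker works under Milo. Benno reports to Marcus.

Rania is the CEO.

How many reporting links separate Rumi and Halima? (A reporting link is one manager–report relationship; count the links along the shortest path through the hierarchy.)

Rumi is 2 levels below Rania, and Halima is 5 levels below Rania (their lowest common manager). The shortest path runs up from Rumi to Rania and back down to Halima: 2 + 5 = 7 links.

7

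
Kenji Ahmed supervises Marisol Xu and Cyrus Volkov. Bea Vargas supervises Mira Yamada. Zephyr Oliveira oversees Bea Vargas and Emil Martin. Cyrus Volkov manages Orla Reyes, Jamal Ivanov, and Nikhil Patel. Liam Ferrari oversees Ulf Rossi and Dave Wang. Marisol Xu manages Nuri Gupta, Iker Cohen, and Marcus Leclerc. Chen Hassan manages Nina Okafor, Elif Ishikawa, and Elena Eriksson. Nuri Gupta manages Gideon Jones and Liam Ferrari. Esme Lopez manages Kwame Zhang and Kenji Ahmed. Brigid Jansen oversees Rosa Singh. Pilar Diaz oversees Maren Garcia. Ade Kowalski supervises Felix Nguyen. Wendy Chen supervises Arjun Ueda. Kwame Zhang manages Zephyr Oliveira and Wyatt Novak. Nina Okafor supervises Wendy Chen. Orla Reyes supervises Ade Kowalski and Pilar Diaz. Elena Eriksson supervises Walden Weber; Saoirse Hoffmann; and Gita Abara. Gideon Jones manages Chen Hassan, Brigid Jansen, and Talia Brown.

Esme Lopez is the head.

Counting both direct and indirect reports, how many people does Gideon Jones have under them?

12

Gideon Jones directly manages Chen Hassan, Brigid Jansen, Talia Brown. Under Chen Hassan: Elena Eriksson, Gita Abara, Saoirse Hoffmann, Walden Weber, Elif Ishikawa, Nina Okafor, Wendy Chen, Arjun Ueda (8). Under Brigid Jansen: Rosa Singh (1). Talia Brown has no reports. So Gideon Jones's organization is 3 direct reports plus everyone under them: 9 + 2 + 1 = 12.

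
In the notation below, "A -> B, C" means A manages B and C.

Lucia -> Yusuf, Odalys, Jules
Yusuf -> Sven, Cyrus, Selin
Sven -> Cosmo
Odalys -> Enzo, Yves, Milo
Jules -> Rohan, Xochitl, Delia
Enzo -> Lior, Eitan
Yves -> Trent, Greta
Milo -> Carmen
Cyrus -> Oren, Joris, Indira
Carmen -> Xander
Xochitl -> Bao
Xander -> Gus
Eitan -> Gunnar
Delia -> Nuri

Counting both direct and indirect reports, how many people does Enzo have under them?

Enzo directly manages Lior, Eitan. Lior has no reports. Under Eitan: Gunnar (1). So Enzo's organization is 2 direct reports plus everyone under them: 1 + 2 = 3.

3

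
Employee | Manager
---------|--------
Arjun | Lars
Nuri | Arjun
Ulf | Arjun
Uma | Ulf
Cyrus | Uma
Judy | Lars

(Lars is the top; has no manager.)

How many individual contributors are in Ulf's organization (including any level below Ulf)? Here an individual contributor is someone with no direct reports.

1

The only person in Ulf's organization with no one reporting to them is Cyrus. That is 1.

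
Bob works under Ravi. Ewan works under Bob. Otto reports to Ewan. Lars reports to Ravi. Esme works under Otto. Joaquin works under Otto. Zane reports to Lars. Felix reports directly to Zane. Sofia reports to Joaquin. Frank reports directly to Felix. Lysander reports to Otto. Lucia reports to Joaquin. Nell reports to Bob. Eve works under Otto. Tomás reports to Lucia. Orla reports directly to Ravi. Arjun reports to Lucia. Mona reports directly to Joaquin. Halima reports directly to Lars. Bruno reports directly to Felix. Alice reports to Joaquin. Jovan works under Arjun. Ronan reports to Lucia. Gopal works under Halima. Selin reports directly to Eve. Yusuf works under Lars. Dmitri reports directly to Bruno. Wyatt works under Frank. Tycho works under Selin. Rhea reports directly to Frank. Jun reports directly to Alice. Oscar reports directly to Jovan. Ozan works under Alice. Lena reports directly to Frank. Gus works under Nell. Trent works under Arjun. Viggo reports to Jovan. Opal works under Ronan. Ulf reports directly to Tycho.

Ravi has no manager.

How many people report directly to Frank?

3

Frank directly manages Wyatt, Rhea, Lena. That is 3 direct reports.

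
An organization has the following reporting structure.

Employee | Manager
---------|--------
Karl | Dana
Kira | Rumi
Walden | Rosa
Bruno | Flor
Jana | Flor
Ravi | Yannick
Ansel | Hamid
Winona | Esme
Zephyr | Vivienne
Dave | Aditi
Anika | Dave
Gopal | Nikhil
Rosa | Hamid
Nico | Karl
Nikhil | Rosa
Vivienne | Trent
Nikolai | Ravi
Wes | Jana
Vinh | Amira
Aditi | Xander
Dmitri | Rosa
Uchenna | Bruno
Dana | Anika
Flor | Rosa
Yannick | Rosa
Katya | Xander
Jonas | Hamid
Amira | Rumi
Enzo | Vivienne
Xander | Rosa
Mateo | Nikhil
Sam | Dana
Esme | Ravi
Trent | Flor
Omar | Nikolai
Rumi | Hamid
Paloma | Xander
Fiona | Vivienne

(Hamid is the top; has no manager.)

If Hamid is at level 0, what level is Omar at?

Chain from Omar up to Hamid: Omar → Nikolai → Ravi → Yannick → Rosa → Hamid. That is 5 steps up, so Omar is 5 levels below Hamid.

5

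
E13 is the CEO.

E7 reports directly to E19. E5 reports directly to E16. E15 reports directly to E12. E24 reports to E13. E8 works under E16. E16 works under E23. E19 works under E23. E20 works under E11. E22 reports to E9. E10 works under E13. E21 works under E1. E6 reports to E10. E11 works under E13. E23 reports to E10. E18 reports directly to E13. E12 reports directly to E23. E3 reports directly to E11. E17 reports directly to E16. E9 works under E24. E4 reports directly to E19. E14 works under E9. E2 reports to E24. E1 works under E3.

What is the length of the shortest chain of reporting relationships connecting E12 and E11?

4

E12 is 3 levels below E13, and E11 is 1 level below E13 (their lowest common manager). The shortest path runs up from E12 to E13 and back down to E11: 3 + 1 = 4 links.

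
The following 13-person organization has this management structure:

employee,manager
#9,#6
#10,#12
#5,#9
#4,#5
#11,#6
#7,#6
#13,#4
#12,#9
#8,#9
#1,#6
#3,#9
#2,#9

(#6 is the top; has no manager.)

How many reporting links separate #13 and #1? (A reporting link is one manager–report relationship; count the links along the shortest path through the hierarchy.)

5

#13 is 4 levels below #6, and #1 is 1 level below #6 (their lowest common manager). The shortest path runs up from #13 to #6 and back down to #1: 4 + 1 = 5 links.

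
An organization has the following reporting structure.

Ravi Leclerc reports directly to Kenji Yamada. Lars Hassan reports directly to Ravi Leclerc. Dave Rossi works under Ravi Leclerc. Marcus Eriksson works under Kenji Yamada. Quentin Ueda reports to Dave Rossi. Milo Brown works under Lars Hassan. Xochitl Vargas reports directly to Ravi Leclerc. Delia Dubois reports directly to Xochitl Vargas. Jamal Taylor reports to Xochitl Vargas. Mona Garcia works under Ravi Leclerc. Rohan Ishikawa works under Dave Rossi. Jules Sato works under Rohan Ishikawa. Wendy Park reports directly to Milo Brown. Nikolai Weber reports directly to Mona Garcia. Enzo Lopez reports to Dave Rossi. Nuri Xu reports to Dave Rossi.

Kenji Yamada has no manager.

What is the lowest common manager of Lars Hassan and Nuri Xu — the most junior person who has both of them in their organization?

Ravi Leclerc

Lars Hassan's chain of managers is Ravi Leclerc, Kenji Yamada. Nuri Xu's chain of managers is Dave Rossi, Ravi Leclerc, Kenji Yamada. The first manager that appears in both chains is Ravi Leclerc.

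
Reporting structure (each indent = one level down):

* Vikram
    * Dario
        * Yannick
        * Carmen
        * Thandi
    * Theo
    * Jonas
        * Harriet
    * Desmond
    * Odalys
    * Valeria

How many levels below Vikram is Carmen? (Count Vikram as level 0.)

2

Chain from Carmen up to Vikram: Carmen → Dario → Vikram. That is 2 steps up, so Carmen is 2 levels below Vikram.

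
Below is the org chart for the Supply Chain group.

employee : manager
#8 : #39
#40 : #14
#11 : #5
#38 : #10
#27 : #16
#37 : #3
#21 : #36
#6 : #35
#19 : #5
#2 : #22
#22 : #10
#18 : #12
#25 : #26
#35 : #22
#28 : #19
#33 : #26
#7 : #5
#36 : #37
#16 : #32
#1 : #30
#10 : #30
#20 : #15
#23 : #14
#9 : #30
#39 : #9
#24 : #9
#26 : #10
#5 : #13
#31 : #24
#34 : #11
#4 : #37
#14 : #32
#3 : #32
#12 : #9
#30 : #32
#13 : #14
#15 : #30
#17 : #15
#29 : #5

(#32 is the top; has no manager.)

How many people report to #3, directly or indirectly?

4

#3 directly manages #37. Under #37: #36, #21, #4 (3). That's 4 in total.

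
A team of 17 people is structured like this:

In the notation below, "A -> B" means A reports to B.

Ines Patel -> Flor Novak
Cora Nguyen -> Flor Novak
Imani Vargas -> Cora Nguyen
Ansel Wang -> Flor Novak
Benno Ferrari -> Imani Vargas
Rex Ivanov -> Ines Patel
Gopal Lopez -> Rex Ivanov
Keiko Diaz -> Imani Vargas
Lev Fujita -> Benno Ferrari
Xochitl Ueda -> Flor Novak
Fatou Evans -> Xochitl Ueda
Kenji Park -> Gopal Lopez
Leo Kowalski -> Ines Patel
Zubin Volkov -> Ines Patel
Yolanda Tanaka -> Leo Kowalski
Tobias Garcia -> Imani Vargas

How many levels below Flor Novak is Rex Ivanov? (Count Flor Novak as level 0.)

Chain from Rex Ivanov up to Flor Novak: Rex Ivanov → Ines Patel → Flor Novak. That is 2 steps up, so Rex Ivanov is 2 levels below Flor Novak.

2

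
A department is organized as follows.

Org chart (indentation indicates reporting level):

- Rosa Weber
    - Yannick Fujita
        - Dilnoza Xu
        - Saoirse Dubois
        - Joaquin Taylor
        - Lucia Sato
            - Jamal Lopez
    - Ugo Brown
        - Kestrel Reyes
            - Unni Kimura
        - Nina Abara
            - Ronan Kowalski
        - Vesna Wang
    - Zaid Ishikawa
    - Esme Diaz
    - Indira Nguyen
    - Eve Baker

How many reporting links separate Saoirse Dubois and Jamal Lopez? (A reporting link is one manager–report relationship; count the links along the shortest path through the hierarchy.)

Saoirse Dubois is 1 level below Yannick Fujita, and Jamal Lopez is 2 levels below Yannick Fujita (their lowest common manager). The shortest path runs up from Saoirse Dubois to Yannick Fujita and back down to Jamal Lopez: 1 + 2 = 3 links.

3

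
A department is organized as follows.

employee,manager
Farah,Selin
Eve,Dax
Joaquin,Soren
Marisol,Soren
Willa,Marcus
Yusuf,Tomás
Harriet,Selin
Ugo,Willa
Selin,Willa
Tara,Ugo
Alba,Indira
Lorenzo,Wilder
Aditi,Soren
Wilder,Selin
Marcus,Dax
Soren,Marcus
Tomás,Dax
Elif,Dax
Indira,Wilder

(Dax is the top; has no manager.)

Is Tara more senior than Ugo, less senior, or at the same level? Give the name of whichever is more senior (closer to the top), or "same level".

Tara is 4 levels below Dax; Ugo is 3. Ugo is higher.

Ugo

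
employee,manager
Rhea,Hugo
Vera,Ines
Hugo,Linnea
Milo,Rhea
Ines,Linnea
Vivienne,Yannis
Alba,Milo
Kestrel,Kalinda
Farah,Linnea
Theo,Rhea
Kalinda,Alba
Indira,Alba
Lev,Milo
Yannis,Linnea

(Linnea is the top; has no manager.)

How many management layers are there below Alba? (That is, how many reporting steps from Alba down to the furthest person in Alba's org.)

The longest chain under Alba runs Alba → Kalinda → Kestrel, which is 2 levels below Alba.

2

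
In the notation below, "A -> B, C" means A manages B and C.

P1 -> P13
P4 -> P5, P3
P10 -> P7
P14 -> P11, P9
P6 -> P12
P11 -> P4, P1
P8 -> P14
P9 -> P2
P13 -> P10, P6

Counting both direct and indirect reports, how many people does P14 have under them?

12

P14 directly manages P11, P9. Under P11: P1, P13, P6, P12, P10, P7, P4, P3, P5 (9). Under P9: P2 (1). So P14's organization is 2 direct reports plus everyone under them: 10 + 2 = 12.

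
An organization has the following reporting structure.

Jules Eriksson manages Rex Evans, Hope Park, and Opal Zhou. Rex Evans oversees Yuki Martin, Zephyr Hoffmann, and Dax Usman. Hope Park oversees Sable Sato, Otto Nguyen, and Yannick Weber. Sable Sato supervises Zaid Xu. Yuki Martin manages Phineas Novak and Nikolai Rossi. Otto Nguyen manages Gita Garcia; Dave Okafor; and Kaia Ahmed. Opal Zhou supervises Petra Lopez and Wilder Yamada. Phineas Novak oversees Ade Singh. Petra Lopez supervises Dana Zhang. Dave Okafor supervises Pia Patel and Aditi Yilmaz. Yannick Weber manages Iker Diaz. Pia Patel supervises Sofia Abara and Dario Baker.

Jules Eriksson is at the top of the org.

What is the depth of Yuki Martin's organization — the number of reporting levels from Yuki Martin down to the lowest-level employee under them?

The longest chain under Yuki Martin runs Yuki Martin → Phineas Novak → Ade Singh, which is 2 levels below Yuki Martin.

2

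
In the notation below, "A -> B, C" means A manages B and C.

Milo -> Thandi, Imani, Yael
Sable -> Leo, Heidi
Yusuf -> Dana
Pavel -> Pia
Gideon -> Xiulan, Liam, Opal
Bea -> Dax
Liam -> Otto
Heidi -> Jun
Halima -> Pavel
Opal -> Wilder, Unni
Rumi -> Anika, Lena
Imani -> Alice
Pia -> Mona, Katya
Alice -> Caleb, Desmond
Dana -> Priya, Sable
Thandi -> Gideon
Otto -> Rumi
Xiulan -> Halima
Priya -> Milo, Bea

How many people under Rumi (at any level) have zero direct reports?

The people in Rumi's organization with no one reporting to them are Lena, Anika. That is 2.

2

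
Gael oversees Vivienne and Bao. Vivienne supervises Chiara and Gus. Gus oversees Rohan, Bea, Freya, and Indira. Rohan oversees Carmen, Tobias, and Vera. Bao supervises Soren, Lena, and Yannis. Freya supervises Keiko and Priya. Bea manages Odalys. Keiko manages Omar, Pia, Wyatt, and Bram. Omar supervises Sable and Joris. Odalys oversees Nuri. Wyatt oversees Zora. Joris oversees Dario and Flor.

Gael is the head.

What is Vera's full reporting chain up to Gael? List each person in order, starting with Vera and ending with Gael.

Vera -> Rohan -> Gus -> Vivienne -> Gael

Vera reports to Rohan. Rohan reports to Gus. Gus reports to Vivienne. Vivienne reports to Gael. Gael is at the top.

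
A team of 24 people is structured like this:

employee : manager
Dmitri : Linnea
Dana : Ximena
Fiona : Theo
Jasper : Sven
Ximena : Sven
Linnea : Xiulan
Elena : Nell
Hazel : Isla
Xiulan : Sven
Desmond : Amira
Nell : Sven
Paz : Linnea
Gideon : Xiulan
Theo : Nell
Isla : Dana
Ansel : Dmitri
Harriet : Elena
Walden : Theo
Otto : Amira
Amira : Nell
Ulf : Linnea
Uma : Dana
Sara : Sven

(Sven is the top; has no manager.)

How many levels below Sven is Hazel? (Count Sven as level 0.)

4

Chain from Hazel up to Sven: Hazel → Isla → Dana → Ximena → Sven. That is 4 steps up, so Hazel is 4 levels below Sven.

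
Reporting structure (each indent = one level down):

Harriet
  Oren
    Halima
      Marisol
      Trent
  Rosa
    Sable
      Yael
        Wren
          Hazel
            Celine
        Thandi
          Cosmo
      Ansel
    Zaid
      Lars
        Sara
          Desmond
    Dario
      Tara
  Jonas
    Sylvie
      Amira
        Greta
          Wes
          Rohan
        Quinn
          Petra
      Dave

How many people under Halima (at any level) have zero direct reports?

2

The people in Halima's organization with no one reporting to them are Trent, Marisol. That is 2.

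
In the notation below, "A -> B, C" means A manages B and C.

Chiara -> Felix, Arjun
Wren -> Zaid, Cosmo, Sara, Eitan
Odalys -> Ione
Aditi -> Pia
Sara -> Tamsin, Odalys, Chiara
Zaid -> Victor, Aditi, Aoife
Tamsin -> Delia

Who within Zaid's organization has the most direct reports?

Direct-report counts within Zaid's organization: Zaid has 3; Aditi has 1. The largest is 3, held by Zaid.

Zaid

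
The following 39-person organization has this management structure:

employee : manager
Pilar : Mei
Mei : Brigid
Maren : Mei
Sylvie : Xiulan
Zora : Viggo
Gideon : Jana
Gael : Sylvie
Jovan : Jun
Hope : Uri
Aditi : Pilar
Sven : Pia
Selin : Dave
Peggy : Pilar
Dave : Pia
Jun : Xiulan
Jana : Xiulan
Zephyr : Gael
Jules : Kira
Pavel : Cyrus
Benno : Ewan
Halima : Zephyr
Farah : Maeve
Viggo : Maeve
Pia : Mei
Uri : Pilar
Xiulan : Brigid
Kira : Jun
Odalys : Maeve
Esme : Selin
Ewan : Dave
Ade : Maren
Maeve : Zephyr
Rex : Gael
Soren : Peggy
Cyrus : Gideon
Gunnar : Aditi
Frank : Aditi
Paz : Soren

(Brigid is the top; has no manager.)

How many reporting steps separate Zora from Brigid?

Chain from Zora up to Brigid: Zora → Viggo → Maeve → Zephyr → Gael → Sylvie → Xiulan → Brigid. That is 7 steps up, so Zora is 7 levels below Brigid.

7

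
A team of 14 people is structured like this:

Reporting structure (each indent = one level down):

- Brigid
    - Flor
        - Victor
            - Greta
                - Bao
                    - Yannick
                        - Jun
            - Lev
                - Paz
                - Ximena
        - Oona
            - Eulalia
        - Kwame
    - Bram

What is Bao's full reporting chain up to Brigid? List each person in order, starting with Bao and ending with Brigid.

Bao reports to Greta. Greta reports to Victor. Victor reports to Flor. Flor reports to Brigid. Brigid is at the top.

Bao -> Greta -> Victor -> Flor -> Brigid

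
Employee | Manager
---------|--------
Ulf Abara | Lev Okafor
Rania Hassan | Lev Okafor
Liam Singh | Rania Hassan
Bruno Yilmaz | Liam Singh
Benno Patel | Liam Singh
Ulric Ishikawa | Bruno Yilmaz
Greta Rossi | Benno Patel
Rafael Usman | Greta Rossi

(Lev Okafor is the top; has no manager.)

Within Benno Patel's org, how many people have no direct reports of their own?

The only person in Benno Patel's organization with no one reporting to them is Rafael Usman. That is 1.

1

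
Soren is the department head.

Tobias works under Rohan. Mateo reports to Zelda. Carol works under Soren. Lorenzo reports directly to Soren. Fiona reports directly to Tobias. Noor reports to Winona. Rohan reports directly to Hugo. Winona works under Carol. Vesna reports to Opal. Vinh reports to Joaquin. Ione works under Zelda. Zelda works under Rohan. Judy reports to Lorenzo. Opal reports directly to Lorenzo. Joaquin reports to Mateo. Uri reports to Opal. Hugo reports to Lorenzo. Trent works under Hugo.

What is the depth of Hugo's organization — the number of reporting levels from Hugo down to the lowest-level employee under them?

5

The longest chain under Hugo runs Hugo → Rohan → Zelda → Mateo → Joaquin → Vinh, which is 5 levels below Hugo.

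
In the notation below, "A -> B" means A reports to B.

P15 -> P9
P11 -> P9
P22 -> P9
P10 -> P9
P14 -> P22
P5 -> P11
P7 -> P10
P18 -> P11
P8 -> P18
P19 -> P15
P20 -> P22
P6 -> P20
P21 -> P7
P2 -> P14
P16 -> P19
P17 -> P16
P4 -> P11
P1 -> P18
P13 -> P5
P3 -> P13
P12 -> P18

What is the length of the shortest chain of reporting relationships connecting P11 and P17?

5

P11 is 1 level below P9, and P17 is 4 levels below P9 (their lowest common manager). The shortest path runs up from P11 to P9 and back down to P17: 1 + 4 = 5 links.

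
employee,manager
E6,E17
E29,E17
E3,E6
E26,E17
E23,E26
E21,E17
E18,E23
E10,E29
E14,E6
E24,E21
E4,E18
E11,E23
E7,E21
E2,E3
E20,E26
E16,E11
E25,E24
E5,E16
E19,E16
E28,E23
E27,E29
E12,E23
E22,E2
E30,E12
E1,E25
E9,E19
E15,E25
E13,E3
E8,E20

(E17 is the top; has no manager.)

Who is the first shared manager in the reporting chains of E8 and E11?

E8's chain of managers is E20, E26, E17. E11's chain of managers is E23, E26, E17. The first manager that appears in both chains is E26.

E26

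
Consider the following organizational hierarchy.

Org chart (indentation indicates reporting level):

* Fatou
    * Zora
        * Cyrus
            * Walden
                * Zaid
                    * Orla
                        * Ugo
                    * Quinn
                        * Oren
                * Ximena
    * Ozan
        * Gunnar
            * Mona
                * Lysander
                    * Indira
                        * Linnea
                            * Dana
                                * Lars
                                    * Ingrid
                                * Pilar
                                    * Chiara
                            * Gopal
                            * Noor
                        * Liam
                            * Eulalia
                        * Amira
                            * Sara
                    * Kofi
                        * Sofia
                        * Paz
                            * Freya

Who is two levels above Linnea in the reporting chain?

Lysander

Linnea reports to Indira, and Indira reports to Lysander. So Linnea's skip-level manager is Lysander.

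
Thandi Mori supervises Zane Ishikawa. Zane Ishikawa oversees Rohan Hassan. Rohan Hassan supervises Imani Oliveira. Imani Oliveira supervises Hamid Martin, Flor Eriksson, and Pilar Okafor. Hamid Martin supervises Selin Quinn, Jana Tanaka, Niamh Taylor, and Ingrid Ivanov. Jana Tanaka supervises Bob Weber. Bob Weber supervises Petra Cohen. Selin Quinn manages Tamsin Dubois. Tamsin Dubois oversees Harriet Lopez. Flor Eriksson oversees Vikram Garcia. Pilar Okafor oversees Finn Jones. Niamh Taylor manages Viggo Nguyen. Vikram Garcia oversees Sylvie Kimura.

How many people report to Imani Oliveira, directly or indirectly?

Imani Oliveira directly manages Hamid Martin, Flor Eriksson, Pilar Okafor. Under Hamid Martin: Niamh Taylor, Viggo Nguyen, Selin Quinn, Tamsin Dubois, Harriet Lopez, Jana Tanaka, Bob Weber, Petra Cohen, Ingrid Ivanov (9). Under Flor Eriksson: Vikram Garcia, Sylvie Kimura (2). Under Pilar Okafor: Finn Jones (1). So Imani Oliveira's organization is 3 direct reports plus everyone under them: 10 + 3 + 2 = 15.

15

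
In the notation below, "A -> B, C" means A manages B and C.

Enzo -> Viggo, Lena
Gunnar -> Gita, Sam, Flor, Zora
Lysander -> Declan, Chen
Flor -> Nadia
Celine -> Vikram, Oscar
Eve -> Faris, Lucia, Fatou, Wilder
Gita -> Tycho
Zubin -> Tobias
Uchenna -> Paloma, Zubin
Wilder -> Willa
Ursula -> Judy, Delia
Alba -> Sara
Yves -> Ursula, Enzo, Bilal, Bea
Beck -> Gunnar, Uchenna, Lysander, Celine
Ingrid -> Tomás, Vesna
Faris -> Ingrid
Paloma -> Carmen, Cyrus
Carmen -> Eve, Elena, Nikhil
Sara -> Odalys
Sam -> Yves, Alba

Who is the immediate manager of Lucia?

Eve

Lucia reports directly to Eve.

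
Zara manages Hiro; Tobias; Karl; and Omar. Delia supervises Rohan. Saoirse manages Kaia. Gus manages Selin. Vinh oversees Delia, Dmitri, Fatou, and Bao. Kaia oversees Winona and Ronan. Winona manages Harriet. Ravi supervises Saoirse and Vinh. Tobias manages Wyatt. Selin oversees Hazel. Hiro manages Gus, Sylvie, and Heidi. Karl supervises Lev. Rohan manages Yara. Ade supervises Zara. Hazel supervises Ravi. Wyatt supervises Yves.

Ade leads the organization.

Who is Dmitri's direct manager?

Dmitri reports directly to Vinh.

Vinh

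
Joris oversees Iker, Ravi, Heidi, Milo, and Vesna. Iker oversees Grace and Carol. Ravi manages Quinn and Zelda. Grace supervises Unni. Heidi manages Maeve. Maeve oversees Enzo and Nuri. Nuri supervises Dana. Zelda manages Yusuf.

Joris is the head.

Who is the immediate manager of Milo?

Milo reports directly to Joris.

Joris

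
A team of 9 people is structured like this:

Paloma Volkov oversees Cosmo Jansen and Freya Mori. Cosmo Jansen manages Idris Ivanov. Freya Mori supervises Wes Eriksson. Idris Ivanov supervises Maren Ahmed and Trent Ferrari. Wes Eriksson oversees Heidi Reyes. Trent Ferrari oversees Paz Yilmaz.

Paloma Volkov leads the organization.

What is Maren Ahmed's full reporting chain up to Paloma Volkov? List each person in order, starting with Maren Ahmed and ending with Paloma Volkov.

Maren Ahmed reports to Idris Ivanov. Idris Ivanov reports to Cosmo Jansen. Cosmo Jansen reports to Paloma Volkov. Paloma Volkov is at the top.

Maren Ahmed -> Idris Ivanov -> Cosmo Jansen -> Paloma Volkov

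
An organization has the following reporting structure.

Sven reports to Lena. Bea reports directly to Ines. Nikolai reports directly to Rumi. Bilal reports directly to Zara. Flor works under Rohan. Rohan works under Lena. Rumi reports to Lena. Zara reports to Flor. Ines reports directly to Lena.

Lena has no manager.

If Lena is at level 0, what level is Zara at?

3

Chain from Zara up to Lena: Zara → Flor → Rohan → Lena. That is 3 steps up, so Zara is 3 levels below Lena.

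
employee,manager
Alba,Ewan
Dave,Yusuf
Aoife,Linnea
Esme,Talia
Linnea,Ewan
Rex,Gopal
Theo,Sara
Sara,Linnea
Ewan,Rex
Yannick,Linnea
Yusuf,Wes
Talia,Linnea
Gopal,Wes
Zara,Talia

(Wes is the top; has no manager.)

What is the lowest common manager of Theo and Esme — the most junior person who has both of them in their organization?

Linnea

Theo's chain of managers is Sara, Linnea, Ewan, Rex, Gopal, Wes. Esme's chain of managers is Talia, Linnea, Ewan, Rex, Gopal, Wes. The first manager that appears in both chains is Linnea.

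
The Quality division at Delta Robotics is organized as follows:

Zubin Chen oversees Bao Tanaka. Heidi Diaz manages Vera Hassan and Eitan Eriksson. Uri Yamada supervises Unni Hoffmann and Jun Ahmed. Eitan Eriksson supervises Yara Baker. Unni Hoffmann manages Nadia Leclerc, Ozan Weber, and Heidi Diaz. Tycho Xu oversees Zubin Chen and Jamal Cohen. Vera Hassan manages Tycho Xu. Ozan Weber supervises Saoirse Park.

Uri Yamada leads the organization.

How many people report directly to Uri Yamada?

Uri Yamada directly manages Unni Hoffmann, Jun Ahmed. That is 2 direct reports.

2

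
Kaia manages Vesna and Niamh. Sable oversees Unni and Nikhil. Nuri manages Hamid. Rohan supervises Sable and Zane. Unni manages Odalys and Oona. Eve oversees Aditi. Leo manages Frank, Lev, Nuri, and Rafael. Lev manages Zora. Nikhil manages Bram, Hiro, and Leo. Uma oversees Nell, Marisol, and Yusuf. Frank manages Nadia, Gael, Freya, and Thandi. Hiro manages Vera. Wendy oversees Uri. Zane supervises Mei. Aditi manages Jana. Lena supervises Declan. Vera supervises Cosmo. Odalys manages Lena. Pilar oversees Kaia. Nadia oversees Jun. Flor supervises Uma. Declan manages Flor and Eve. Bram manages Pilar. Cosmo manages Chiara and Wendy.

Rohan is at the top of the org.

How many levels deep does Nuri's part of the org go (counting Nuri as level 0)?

The longest chain under Nuri runs Nuri → Hamid, which is 1 level below Nuri.

1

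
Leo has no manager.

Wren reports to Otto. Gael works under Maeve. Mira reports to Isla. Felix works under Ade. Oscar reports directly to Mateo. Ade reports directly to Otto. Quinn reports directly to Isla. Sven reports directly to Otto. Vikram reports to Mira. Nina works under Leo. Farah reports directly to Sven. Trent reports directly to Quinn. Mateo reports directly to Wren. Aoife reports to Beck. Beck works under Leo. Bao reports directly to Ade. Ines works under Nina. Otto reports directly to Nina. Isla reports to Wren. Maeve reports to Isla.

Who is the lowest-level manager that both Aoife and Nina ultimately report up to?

Leo

Aoife's chain of managers is Beck, Leo. Nina's chain of managers is Leo. The first manager that appears in both chains is Leo.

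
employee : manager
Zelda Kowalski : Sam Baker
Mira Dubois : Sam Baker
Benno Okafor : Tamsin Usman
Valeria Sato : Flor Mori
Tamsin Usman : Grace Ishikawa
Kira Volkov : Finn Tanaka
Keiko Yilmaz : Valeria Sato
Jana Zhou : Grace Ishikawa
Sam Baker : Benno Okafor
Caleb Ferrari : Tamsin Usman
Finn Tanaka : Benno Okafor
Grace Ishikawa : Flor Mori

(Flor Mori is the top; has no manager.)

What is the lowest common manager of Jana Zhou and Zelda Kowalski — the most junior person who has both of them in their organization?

Grace Ishikawa

Jana Zhou's chain of managers is Grace Ishikawa, Flor Mori. Zelda Kowalski's chain of managers is Sam Baker, Benno Okafor, Tamsin Usman, Grace Ishikawa, Flor Mori. The first manager that appears in both chains is Grace Ishikawa.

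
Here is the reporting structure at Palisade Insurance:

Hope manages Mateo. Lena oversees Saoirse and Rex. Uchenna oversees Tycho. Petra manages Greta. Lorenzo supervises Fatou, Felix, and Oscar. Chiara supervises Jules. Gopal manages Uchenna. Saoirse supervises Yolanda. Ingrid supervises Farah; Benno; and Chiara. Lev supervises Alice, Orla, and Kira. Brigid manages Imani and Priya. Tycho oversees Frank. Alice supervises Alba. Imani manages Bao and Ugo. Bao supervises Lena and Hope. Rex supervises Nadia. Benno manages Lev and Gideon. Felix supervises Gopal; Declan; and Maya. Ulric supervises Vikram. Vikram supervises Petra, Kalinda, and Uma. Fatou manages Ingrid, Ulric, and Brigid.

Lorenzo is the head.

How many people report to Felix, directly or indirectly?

Felix directly manages Gopal, Declan, Maya. Under Gopal: Uchenna, Tycho, Frank (3). Declan has no reports. Maya has no reports. So Felix's organization is 3 direct reports plus everyone under them: 4 + 1 + 1 = 6.

6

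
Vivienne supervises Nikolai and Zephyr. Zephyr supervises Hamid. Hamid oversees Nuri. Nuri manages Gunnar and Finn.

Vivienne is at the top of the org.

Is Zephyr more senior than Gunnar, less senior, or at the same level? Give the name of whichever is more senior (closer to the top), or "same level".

Zephyr

Zephyr is 1 level below Vivienne; Gunnar is 4. Zephyr is higher.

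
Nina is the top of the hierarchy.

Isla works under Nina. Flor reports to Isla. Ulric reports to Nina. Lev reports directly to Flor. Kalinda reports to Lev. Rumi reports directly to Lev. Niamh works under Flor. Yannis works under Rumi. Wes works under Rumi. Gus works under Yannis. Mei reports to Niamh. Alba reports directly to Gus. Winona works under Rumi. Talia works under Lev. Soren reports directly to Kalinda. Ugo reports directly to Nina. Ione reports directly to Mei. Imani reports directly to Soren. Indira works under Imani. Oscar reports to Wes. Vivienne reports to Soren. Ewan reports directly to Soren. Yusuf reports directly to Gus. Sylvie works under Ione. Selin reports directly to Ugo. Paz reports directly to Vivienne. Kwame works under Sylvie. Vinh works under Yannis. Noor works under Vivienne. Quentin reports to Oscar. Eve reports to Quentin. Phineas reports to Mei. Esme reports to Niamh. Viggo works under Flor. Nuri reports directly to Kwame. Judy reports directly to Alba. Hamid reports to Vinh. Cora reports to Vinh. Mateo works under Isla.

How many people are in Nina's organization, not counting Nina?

Nina directly manages Isla, Ulric, Ugo. Under Isla: Mateo, Flor, Viggo, Niamh, Esme, Mei, Phineas, Ione, Sylvie, Kwame, Nuri, Lev, Talia, Rumi, Winona, Wes, Oscar, Quentin, Eve, Yannis, Vinh, Cora, Hamid, Gus, Yusuf, Alba, Judy, Kalinda, Soren, Ewan, Vivienne, Noor, Paz, Imani, Indira (35). Ulric has no reports. Under Ugo: Selin (1). So Nina's organization is 3 direct reports plus everyone under them: 36 + 1 + 2 = 39.

39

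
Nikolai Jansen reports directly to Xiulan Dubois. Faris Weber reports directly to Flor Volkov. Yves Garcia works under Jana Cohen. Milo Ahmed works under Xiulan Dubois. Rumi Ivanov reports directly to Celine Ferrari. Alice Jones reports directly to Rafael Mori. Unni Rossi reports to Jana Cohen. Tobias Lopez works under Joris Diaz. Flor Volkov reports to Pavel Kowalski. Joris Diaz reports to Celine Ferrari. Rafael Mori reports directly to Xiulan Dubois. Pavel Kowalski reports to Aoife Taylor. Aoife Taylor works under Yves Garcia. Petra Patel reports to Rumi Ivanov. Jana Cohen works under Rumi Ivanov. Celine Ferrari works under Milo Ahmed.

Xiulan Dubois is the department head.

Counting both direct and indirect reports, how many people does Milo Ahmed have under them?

12

Milo Ahmed directly manages Celine Ferrari. Under Celine Ferrari: Joris Diaz, Tobias Lopez, Rumi Ivanov, Petra Patel, Jana Cohen, Unni Rossi, Yves Garcia, Aoife Taylor, Pavel Kowalski, Flor Volkov, Faris Weber (11). That's 12 in total.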